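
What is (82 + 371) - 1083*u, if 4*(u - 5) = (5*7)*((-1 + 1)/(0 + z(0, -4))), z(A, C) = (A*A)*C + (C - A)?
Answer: -4962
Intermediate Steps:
z(A, C) = C - A + C*A² (z(A, C) = A²*C + (C - A) = C*A² + (C - A) = C - A + C*A²)
u = 5 (u = 5 + ((5*7)*((-1 + 1)/(0 + (-4 - 1*0 - 4*0²))))/4 = 5 + (35*(0/(0 + (-4 + 0 - 4*0))))/4 = 5 + (35*(0/(0 + (-4 + 0 + 0))))/4 = 5 + (35*(0/(0 - 4)))/4 = 5 + (35*(0/(-4)))/4 = 5 + (35*(0*(-¼)))/4 = 5 + (35*0)/4 = 5 + (¼)*0 = 5 + 0 = 5)
(82 + 371) - 1083*u = (82 + 371) - 1083*5 = 453 - 5415 = -4962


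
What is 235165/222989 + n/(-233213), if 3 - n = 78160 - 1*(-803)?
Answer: 72450746585/52003933657 ≈ 1.3932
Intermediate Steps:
n = -78960 (n = 3 - (78160 - 1*(-803)) = 3 - (78160 + 803) = 3 - 1*78963 = 3 - 78963 = -78960)
235165/222989 + n/(-233213) = 235165/222989 - 78960/(-233213) = 235165*(1/222989) - 78960*(-1/233213) = 235165/222989 + 78960/233213 = 72450746585/52003933657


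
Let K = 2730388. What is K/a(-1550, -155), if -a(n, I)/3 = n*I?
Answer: -1365194/360375 ≈ -3.7883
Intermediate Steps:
a(n, I) = -3*I*n (a(n, I) = -3*n*I = -3*I*n)
K/a(-1550, -155) = 2730388/((-3*(-155)*(-1550))) = 2730388/(-720750) = 2730388*(-1/720750) = -1365194/360375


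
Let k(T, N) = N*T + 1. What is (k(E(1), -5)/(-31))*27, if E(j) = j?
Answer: 108/31 ≈ 3.4839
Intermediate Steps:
k(T, N) = 1 + N*T
(k(E(1), -5)/(-31))*27 = ((1 - 5*1)/(-31))*27 = -(1 - 5)/31*27 = -1/31*(-4)*27 = (4/31)*27 = 108/31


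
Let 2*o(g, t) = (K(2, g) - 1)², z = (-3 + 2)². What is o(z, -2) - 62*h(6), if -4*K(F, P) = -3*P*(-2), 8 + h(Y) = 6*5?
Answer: -10887/8 ≈ -1360.9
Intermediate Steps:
h(Y) = 22 (h(Y) = -8 + 6*5 = -8 + 30 = 22)
z = 1 (z = (-1)² = 1)
K(F, P) = -3*P/2 (K(F, P) = -(-3*P)*(-2)/4 = -3*P/2)
o(g, t) = (-1 - 3*g/2)²/2 (o(g, t) = (-3*g/2 - 1)²/2 = (-1 - 3*g/2)²/2)
o(z, -2) - 62*h(6) = (2 + 3*1)²/8 - 62*22 = (2 + 3)²/8 - 1364 = (⅛)*5² - 1364 = (⅛)*25 - 1364 = 25/8 - 1364 = -10887/8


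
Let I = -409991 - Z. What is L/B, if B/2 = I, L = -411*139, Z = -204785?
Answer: 19043/136804 ≈ 0.13920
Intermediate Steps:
L = -57129
I = -205206 (I = -409991 - 1*(-204785) = -409991 + 204785 = -205206)
B = -410412 (B = 2*(-205206) = -410412)
L/B = -57129/(-410412) = -57129*(-1/410412) = 19043/136804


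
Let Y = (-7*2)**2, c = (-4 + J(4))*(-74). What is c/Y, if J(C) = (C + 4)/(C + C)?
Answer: 111/98 ≈ 1.1327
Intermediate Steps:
J(C) = (4 + C)/(2*C) (J(C) = (4 + C)/((2*C)) = (4 + C)*(1/(2*C)) = (4 + C)/(2*C))
c = 222 (c = (-4 + (1/2)*(4 + 4)/4)*(-74) = (-4 + (1/2)*(1/4)*8)*(-74) = (-4 + 1)*(-74) = -3*(-74) = 222)
Y = 196 (Y = (-14)**2 = 196)
c/Y = 222/196 = 222*(1/196) = 111/98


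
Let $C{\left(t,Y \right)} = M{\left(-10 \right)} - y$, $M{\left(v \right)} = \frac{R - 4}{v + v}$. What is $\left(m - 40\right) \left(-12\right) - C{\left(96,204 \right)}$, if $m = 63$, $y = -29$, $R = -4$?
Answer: $- \frac{1527}{5} \approx -305.4$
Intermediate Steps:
$M{\left(v \right)} = - \frac{4}{v}$ ($M{\left(v \right)} = \frac{-4 - 4}{v + v} = - \frac{8}{2 v} = - 8 \frac{1}{2 v} = - \frac{4}{v}$)
$C{\left(t,Y \right)} = \frac{147}{5}$ ($C{\left(t,Y \right)} = - \frac{4}{-10} - -29 = \left(-4\right) \left(- \frac{1}{10}\right) + 29 = \frac{2}{5} + 29 = \frac{147}{5}$)
$\left(m - 40\right) \left(-12\right) - C{\left(96,204 \right)} = \left(63 - 40\right) \left(-12\right) - \frac{147}{5} = 23 \left(-12\right) - \frac{147}{5} = -276 - \frac{147}{5} = - \frac{1527}{5}$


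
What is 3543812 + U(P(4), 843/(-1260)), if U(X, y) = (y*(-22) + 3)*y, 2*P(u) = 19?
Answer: 312563172799/88200 ≈ 3.5438e+6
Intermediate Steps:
P(u) = 19/2 (P(u) = (½)*19 = 19/2)
U(X, y) = y*(3 - 22*y) (U(X, y) = (-22*y + 3)*y = (3 - 22*y)*y = y*(3 - 22*y))
3543812 + U(P(4), 843/(-1260)) = 3543812 + (843/(-1260))*(3 - 18546/(-1260)) = 3543812 + (843*(-1/1260))*(3 - 18546*(-1)/1260) = 3543812 - 281*(3 - 22*(-281/420))/420 = 3543812 - 281*(3 + 3091/210)/420 = 3543812 - 281/420*3721/210 = 3543812 - 1045601/88200 = 312563172799/88200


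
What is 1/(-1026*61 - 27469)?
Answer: -1/90055 ≈ -1.1104e-5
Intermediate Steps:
1/(-1026*61 - 27469) = 1/(-62586 - 27469) = 1/(-90055) = -1/90055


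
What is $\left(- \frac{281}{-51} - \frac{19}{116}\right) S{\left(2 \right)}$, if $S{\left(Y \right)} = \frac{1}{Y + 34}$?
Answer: $\frac{31627}{212976} \approx 0.1485$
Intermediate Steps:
$S{\left(Y \right)} = \frac{1}{34 + Y}$
$\left(- \frac{281}{-51} - \frac{19}{116}\right) S{\left(2 \right)} = \frac{- \frac{281}{-51} - \frac{19}{116}}{34 + 2} = \frac{\left(-281\right) \left(- \frac{1}{51}\right) - \frac{19}{116}}{36} = \left(\frac{281}{51} - \frac{19}{116}\right) \frac{1}{36} = \frac{31627}{5916} \cdot \frac{1}{36} = \frac{31627}{212976}$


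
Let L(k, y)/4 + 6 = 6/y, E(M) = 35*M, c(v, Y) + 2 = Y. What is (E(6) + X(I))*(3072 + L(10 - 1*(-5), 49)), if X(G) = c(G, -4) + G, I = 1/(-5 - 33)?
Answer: 578906688/931 ≈ 6.2181e+5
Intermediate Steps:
c(v, Y) = -2 + Y
L(k, y) = -24 + 24/y (L(k, y) = -24 + 4*(6/y) = -24 + 24/y)
I = -1/38 (I = 1/(-38) = -1/38 ≈ -0.026316)
X(G) = -6 + G (X(G) = (-2 - 4) + G = -6 + G)
(E(6) + X(I))*(3072 + L(10 - 1*(-5), 49)) = (35*6 + (-6 - 1/38))*(3072 + (-24 + 24/49)) = (210 - 229/38)*(3072 + (-24 + 24*(1/49))) = 7751*(3072 + (-24 + 24/49))/38 = 7751*(3072 - 1152/49)/38 = (7751/38)*(149376/49) = 578906688/931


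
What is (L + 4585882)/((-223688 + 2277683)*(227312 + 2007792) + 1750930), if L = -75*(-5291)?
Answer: 4982707/4590894191410 ≈ 1.0853e-6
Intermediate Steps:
L = 396825
(L + 4585882)/((-223688 + 2277683)*(227312 + 2007792) + 1750930) = (396825 + 4585882)/((-223688 + 2277683)*(227312 + 2007792) + 1750930) = 4982707/(2053995*2235104 + 1750930) = 4982707/(4590892440480 + 1750930) = 4982707/4590894191410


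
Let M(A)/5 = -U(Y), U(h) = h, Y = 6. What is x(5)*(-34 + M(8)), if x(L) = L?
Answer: -320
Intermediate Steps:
M(A) = -30 (M(A) = 5*(-1*6) = 5*(-6) = -30)
x(5)*(-34 + M(8)) = 5*(-34 - 30) = 5*(-64) = -320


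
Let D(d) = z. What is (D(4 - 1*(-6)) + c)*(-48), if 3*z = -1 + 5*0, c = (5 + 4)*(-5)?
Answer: 2176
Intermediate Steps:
c = -45 (c = 9*(-5) = -45)
z = -⅓ (z = (-1 + 5*0)/3 = (-1 + 0)/3 = (⅓)*(-1) = -⅓ ≈ -0.33333)
D(d) = -⅓
(D(4 - 1*(-6)) + c)*(-48) = (-⅓ - 45)*(-48) = -136/3*(-48) = 2176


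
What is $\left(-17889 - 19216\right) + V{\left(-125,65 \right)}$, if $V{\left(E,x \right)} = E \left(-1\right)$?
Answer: $-36980$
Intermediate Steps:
$V{\left(E,x \right)} = - E$
$\left(-17889 - 19216\right) + V{\left(-125,65 \right)} = \left(-17889 - 19216\right) - -125 = -37105 + 125 = -36980$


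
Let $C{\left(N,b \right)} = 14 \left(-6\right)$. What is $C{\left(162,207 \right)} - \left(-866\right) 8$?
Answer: $6844$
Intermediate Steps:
$C{\left(N,b \right)} = -84$
$C{\left(162,207 \right)} - \left(-866\right) 8 = -84 - \left(-866\right) 8 = -84 - -6928 = -84 + 6928 = 6844$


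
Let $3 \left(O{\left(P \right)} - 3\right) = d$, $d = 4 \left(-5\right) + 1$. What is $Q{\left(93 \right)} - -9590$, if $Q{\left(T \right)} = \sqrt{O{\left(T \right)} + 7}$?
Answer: $9590 + \frac{\sqrt{33}}{3} \approx 9591.9$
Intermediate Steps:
$d = -19$ ($d = -20 + 1 = -19$)
$O{\left(P \right)} = - \frac{10}{3}$ ($O{\left(P \right)} = 3 + \frac{1}{3} \left(-19\right) = 3 - \frac{19}{3} = - \frac{10}{3}$)
$Q{\left(T \right)} = \frac{\sqrt{33}}{3}$ ($Q{\left(T \right)} = \sqrt{- \frac{10}{3} + 7} = \sqrt{\frac{11}{3}} = \frac{\sqrt{33}}{3}$)
$Q{\left(93 \right)} - -9590 = \frac{\sqrt{33}}{3} - -9590 = \frac{\sqrt{33}}{3} + 9590 = 9590 + \frac{\sqrt{33}}{3}$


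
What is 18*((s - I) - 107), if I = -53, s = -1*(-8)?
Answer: -828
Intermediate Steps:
s = 8
18*((s - I) - 107) = 18*((8 - 1*(-53)) - 107) = 18*((8 + 53) - 107) = 18*(61 - 107) = 18*(-46) = -828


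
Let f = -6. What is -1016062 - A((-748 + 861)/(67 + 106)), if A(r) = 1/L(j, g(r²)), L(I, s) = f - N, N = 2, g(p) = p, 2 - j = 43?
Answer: -8128495/8 ≈ -1.0161e+6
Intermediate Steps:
j = -41 (j = 2 - 1*43 = 2 - 43 = -41)
L(I, s) = -8 (L(I, s) = -6 - 1*2 = -6 - 2 = -8)
A(r) = -⅛ (A(r) = 1/(-8) = -⅛)
-1016062 - A((-748 + 861)/(67 + 106)) = -1016062 - 1*(-⅛) = -1016062 + ⅛ = -8128495/8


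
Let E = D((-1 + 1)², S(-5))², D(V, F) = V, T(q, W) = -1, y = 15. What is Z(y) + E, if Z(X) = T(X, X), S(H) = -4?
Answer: -1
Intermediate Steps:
E = 0 (E = ((-1 + 1)²)² = (0²)² = 0² = 0)
Z(X) = -1
Z(y) + E = -1 + 0 = -1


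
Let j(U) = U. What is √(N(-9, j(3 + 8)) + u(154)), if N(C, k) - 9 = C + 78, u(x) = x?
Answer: 2*√58 ≈ 15.232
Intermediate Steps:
N(C, k) = 87 + C (N(C, k) = 9 + (C + 78) = 9 + (78 + C) = 87 + C)
√(N(-9, j(3 + 8)) + u(154)) = √((87 - 9) + 154) = √(78 + 154) = √232 = 2*√58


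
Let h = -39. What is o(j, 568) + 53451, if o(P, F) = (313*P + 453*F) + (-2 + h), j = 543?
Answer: 480673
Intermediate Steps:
o(P, F) = -41 + 313*P + 453*F (o(P, F) = (313*P + 453*F) + (-2 - 39) = (313*P + 453*F) - 41 = -41 + 313*P + 453*F)
o(j, 568) + 53451 = (-41 + 313*543 + 453*568) + 53451 = (-41 + 169959 + 257304) + 53451 = 427222 + 53451 = 480673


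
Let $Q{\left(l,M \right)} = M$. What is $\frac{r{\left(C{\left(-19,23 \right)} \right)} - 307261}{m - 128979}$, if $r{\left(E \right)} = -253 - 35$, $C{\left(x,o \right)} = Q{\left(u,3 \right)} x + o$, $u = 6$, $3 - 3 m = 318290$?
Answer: $\frac{922647}{705224} \approx 1.3083$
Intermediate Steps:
$m = - \frac{318287}{3}$ ($m = 1 - \frac{318290}{3} = - \frac{318287}{3} \approx -1.061 \cdot 10^{5}$)
$C{\left(x,o \right)} = o + 3 x$ ($C{\left(x,o \right)} = 3 x + o = o + 3 x$)
$r{\left(E \right)} = -288$ ($r{\left(E \right)} = -253 - 35 = -288$)
$\frac{r{\left(C{\left(-19,23 \right)} \right)} - 307261}{m - 128979} = \frac{-288 - 307261}{- \frac{318287}{3} - 128979} = - \frac{307549}{- \frac{705224}{3}} = \left(-307549\right) \left(- \frac{3}{705224}\right) = \frac{922647}{705224}$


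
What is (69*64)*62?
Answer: 273792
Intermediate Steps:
(69*64)*62 = 4416*62 = 273792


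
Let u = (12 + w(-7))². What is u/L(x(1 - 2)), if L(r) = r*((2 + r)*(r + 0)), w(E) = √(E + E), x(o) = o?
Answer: (12 + I*√14)² ≈ 130.0 + 89.8*I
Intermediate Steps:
w(E) = √2*√E (w(E) = √(2*E) = √2*√E)
L(r) = r²*(2 + r) (L(r) = r*((2 + r)*r) = r*(r*(2 + r)) = r²*(2 + r))
u = (12 + I*√14)² (u = (12 + √2*√(-7))² = (12 + √2*(I*√7))² = (12 + I*√14)² ≈ 130.0 + 89.8*I)
u/L(x(1 - 2)) = (12 + I*√14)²/(((1 - 2)²*(2 + (1 - 2)))) = (12 + I*√14)²/(((-1)²*(2 - 1))) = (12 + I*√14)²/((1*1)) = (12 + I*√14)²/1 = (12 + I*√14)²*1 = (12 + I*√14)²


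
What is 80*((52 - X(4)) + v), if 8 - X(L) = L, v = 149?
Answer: 15760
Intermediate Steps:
X(L) = 8 - L
80*((52 - X(4)) + v) = 80*((52 - (8 - 1*4)) + 149) = 80*((52 - (8 - 4)) + 149) = 80*((52 - 1*4) + 149) = 80*((52 - 4) + 149) = 80*(48 + 149) = 80*197 = 15760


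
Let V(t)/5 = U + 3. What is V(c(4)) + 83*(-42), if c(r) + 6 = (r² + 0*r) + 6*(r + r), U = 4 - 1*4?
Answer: -3471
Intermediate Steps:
U = 0 (U = 4 - 4 = 0)
c(r) = -6 + r² + 12*r (c(r) = -6 + ((r² + 0*r) + 6*(r + r)) = -6 + ((r² + 0) + 6*(2*r)) = -6 + (r² + 12*r) = -6 + r² + 12*r)
V(t) = 15 (V(t) = 5*(0 + 3) = 5*3 = 15)
V(c(4)) + 83*(-42) = 15 + 83*(-42) = 15 - 3486 = -3471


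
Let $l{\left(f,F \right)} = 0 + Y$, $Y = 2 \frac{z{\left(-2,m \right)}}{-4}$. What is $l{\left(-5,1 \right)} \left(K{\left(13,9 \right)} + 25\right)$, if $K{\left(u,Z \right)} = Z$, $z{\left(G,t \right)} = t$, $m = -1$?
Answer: $17$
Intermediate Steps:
$Y = \frac{1}{2}$ ($Y = 2 \left(- \frac{1}{-4}\right) = 2 \left(\left(-1\right) \left(- \frac{1}{4}\right)\right) = 2 \cdot \frac{1}{4} = \frac{1}{2} \approx 0.5$)
$l{\left(f,F \right)} = \frac{1}{2}$ ($l{\left(f,F \right)} = 0 + \frac{1}{2} = \frac{1}{2}$)
$l{\left(-5,1 \right)} \left(K{\left(13,9 \right)} + 25\right) = \frac{9 + 25}{2} = \frac{1}{2} \cdot 34 = 17$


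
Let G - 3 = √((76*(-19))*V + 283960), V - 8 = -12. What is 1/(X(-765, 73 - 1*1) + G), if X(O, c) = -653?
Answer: -325/66382 - √72434/66382 ≈ -0.0089502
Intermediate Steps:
V = -4 (V = 8 - 12 = -4)
G = 3 + 2*√72434 (G = 3 + √((76*(-19))*(-4) + 283960) = 3 + √(-1444*(-4) + 283960) = 3 + √(5776 + 283960) = 3 + √289736 = 3 + 2*√72434 ≈ 541.27)
1/(X(-765, 73 - 1*1) + G) = 1/(-653 + (3 + 2*√72434)) = 1/(-650 + 2*√72434)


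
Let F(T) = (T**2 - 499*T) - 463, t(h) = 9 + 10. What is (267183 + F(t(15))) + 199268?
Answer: 456868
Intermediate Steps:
t(h) = 19
F(T) = -463 + T**2 - 499*T
(267183 + F(t(15))) + 199268 = (267183 + (-463 + 19**2 - 499*19)) + 199268 = (267183 + (-463 + 361 - 9481)) + 199268 = (267183 - 9583) + 199268 = 257600 + 199268 = 456868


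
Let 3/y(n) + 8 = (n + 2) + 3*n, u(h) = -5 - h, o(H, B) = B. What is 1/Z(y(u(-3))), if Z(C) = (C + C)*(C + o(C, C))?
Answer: 49/9 ≈ 5.4444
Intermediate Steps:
y(n) = 3/(-6 + 4*n) (y(n) = 3/(-8 + ((n + 2) + 3*n)) = 3/(-8 + ((2 + n) + 3*n)) = 3/(-8 + (2 + 4*n)) = 3/(-6 + 4*n))
Z(C) = 4*C² (Z(C) = (C + C)*(C + C) = (2*C)*(2*C) = 4*C²)
1/Z(y(u(-3))) = 1/(4*(3/(2*(-3 + 2*(-5 - 1*(-3)))))²) = 1/(4*(3/(2*(-3 + 2*(-5 + 3))))²) = 1/(4*(3/(2*(-3 + 2*(-2))))²) = 1/(4*(3/(2*(-3 - 4)))²) = 1/(4*((3/2)/(-7))²) = 1/(4*((3/2)*(-⅐))²) = 1/(4*(-3/14)²) = 1/(4*(9/196)) = 1/(9/49) = 49/9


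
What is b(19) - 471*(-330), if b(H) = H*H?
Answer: 155791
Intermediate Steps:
b(H) = H²
b(19) - 471*(-330) = 19² - 471*(-330) = 361 + 155430 = 155791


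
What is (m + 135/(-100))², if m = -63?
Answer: 1656369/400 ≈ 4140.9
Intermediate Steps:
(m + 135/(-100))² = (-63 + 135/(-100))² = (-63 + 135*(-1/100))² = (-63 - 27/20)² = (-1287/20)² = 1656369/400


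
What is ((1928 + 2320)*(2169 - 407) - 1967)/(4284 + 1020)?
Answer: 440177/312 ≈ 1410.8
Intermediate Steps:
((1928 + 2320)*(2169 - 407) - 1967)/(4284 + 1020) = (4248*1762 - 1967)/5304 = (7484976 - 1967)*(1/5304) = 7483009*(1/5304) = 440177/312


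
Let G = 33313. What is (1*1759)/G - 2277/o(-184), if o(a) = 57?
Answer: -25251146/632947 ≈ -39.895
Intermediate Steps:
(1*1759)/G - 2277/o(-184) = (1*1759)/33313 - 2277/57 = 1759*(1/33313) - 2277*1/57 = 1759/33313 - 759/19 = -25251146/632947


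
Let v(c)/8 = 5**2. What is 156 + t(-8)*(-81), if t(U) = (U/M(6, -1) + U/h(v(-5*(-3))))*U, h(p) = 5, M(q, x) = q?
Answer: -8724/5 ≈ -1744.8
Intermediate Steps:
v(c) = 200 (v(c) = 8*5**2 = 8*25 = 200)
t(U) = 11*U**2/30 (t(U) = (U/6 + U/5)*U = (11*U/30)*U = 11*U**2/30)
156 + t(-8)*(-81) = 156 + ((11/30)*(-8)**2)*(-81) = 156 + ((11/30)*64)*(-81) = 156 + (352/15)*(-81) = 156 - 9504/5 = -8724/5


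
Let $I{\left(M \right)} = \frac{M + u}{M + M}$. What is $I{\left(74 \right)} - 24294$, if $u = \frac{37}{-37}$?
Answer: $- \frac{3595439}{148} \approx -24294.0$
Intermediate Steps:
$u = -1$ ($u = 37 \left(- \frac{1}{37}\right) = -1$)
$I{\left(M \right)} = \frac{-1 + M}{2 M}$ ($I{\left(M \right)} = \frac{M - 1}{M + M} = \frac{-1 + M}{2 M}$)
$I{\left(74 \right)} - 24294 = \frac{-1 + 74}{2 \cdot 74} - 24294 = \frac{1}{2} \cdot \frac{1}{74} \cdot 73 - 24294 = \frac{73}{148} - 24294 = - \frac{3595439}{148}$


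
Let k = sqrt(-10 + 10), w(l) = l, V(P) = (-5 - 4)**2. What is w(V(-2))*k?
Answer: 0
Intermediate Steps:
V(P) = 81 (V(P) = (-9)**2 = 81)
k = 0 (k = sqrt(0) = 0)
w(V(-2))*k = 81*0 = 0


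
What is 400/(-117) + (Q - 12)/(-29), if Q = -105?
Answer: 2089/3393 ≈ 0.61568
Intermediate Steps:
400/(-117) + (Q - 12)/(-29) = 400/(-117) + (-105 - 12)/(-29) = 400*(-1/117) - 117*(-1/29) = -400/117 + 117/29 = 2089/3393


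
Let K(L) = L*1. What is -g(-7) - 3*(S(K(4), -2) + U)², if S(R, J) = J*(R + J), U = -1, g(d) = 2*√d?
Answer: -75 - 2*I*√7 ≈ -75.0 - 5.2915*I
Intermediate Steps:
K(L) = L
S(R, J) = J*(J + R)
-g(-7) - 3*(S(K(4), -2) + U)² = -2*√(-7) - 3*(-2*(-2 + 4) - 1)² = -2*I*√7 - 3*(-2*2 - 1)² = -2*I*√7 - 3*(-4 - 1)² = -2*I*√7 - 3*(-5)² = -2*I*√7 - 3*25 = -2*I*√7 - 75 = -75 - 2*I*√7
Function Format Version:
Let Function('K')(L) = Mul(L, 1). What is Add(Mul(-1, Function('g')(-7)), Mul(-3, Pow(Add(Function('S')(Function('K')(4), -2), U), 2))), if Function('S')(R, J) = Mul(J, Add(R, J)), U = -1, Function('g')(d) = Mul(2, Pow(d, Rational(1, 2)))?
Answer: Add(-75, Mul(-2, I, Pow(7, Rational(1, 2)))) ≈ Add(-75.000, Mul(-5.2915, I))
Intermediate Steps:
Function('K')(L) = L
Function('S')(R, J) = Mul(J, Add(J, R))
Add(Mul(-1, Function('g')(-7)), Mul(-3, Pow(Add(Function('S')(Function('K')(4), -2), U), 2))) = Add(Mul(-1, Mul(2, Pow(-7, Rational(1, 2)))), Mul(-3, Pow(Add(Mul(-2, Add(-2, 4)), -1), 2))) = Add(Mul(-1, Mul(2, Mul(I, Pow(7, Rational(1, 2))))), Mul(-3, Pow(Add(Mul(-2, 2), -1), 2))) = Add(Mul(-1, Mul(2, I, Pow(7, Rational(1, 2)))), Mul(-3, Pow(Add(-4, -1), 2))) = Add(Mul(-2, I, Pow(7, Rational(1, 2))), Mul(-3, Pow(-5, 2))) = Add(Mul(-2, I, Pow(7, Rational(1, 2))), Mul(-3, 25)) = Add(Mul(-2, I, Pow(7, Rational(1, 2))), -75) = Add(-75, Mul(-2, I, Pow(7, Rational(1, 2))))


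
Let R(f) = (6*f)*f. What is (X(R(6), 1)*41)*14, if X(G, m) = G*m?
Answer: 123984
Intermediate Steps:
R(f) = 6*f²
(X(R(6), 1)*41)*14 = (((6*6²)*1)*41)*14 = (((6*36)*1)*41)*14 = ((216*1)*41)*14 = (216*41)*14 = 8856*14 = 123984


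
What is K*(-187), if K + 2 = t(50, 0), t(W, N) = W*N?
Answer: 374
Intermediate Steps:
t(W, N) = N*W
K = -2 (K = -2 + 0*50 = -2 + 0 = -2)
K*(-187) = -2*(-187) = 374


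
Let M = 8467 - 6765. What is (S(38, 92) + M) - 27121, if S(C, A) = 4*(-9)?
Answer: -25455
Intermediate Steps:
M = 1702
S(C, A) = -36
(S(38, 92) + M) - 27121 = (-36 + 1702) - 27121 = 1666 - 27121 = -25455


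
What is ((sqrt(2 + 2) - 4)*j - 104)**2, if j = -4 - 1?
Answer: 8836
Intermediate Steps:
j = -5
((sqrt(2 + 2) - 4)*j - 104)**2 = ((sqrt(2 + 2) - 4)*(-5) - 104)**2 = ((sqrt(4) - 4)*(-5) - 104)**2 = ((2 - 4)*(-5) - 104)**2 = (-2*(-5) - 104)**2 = (10 - 104)**2 = (-94)**2 = 8836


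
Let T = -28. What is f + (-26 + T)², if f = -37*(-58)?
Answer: 5062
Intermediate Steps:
f = 2146
f + (-26 + T)² = 2146 + (-26 - 28)² = 2146 + (-54)² = 2146 + 2916 = 5062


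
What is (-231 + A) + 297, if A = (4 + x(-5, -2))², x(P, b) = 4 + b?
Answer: 102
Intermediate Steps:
A = 36 (A = (4 + (4 - 2))² = (4 + 2)² = 6² = 36)
(-231 + A) + 297 = (-231 + 36) + 297 = -195 + 297 = 102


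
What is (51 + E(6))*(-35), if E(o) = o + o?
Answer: -2205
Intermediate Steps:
E(o) = 2*o
(51 + E(6))*(-35) = (51 + 2*6)*(-35) = (51 + 12)*(-35) = 63*(-35) = -2205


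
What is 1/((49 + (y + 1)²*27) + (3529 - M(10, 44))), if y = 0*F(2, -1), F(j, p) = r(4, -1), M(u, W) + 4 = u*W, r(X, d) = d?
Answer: 1/3169 ≈ 0.00031556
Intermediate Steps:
M(u, W) = -4 + W*u (M(u, W) = -4 + u*W = -4 + W*u)
F(j, p) = -1
y = 0 (y = 0*(-1) = 0)
1/((49 + (y + 1)²*27) + (3529 - M(10, 44))) = 1/((49 + (0 + 1)²*27) + (3529 - (-4 + 44*10))) = 1/((49 + 1²*27) + (3529 - (-4 + 440))) = 1/((49 + 1*27) + (3529 - 1*436)) = 1/((49 + 27) + (3529 - 436)) = 1/(76 + 3093) = 1/3169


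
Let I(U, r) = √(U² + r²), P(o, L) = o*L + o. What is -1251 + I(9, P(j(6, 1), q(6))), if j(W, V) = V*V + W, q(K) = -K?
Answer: -1251 + √1306 ≈ -1214.9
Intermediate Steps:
j(W, V) = W + V² (j(W, V) = V² + W = W + V²)
P(o, L) = o + L*o (P(o, L) = L*o + o = o + L*o)
-1251 + I(9, P(j(6, 1), q(6))) = -1251 + √(9² + ((6 + 1²)*(1 - 1*6))²) = -1251 + √(81 + ((6 + 1)*(1 - 6))²) = -1251 + √(81 + (7*(-5))²) = -1251 + √(81 + (-35)²) = -1251 + √(81 + 1225) = -1251 + √1306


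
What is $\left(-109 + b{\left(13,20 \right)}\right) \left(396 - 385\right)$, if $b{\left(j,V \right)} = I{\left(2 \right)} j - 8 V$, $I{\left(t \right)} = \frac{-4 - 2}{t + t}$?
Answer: $- \frac{6347}{2} \approx -3173.5$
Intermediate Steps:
$I{\left(t \right)} = - \frac{3}{t}$ ($I{\left(t \right)} = - \frac{6}{2 t} = - 6 \frac{1}{2 t} = - \frac{3}{t}$)
$b{\left(j,V \right)} = - 8 V - \frac{3 j}{2}$ ($b{\left(j,V \right)} = - \frac{3}{2} j - 8 V = \left(-3\right) \frac{1}{2} j - 8 V = - \frac{3 j}{2} - 8 V = - 8 V - \frac{3 j}{2}$)
$\left(-109 + b{\left(13,20 \right)}\right) \left(396 - 385\right) = \left(-109 - \frac{359}{2}\right) \left(396 - 385\right) = \left(-109 - \frac{359}{2}\right) 11 = \left(- \frac{577}{2}\right) 11 = - \frac{6347}{2}$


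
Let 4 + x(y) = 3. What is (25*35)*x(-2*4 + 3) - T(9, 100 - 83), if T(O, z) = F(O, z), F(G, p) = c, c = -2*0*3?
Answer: -875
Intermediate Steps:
x(y) = -1 (x(y) = -4 + 3 = -1)
c = 0 (c = 0*3 = 0)
F(G, p) = 0
T(O, z) = 0
(25*35)*x(-2*4 + 3) - T(9, 100 - 83) = (25*35)*(-1) - 1*0 = 875*(-1) + 0 = -875 + 0 = -875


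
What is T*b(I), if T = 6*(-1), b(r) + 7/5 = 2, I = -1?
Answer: -18/5 ≈ -3.6000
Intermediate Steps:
b(r) = 3/5 (b(r) = -7/5 + 2 = 3/5)
T = -6
T*b(I) = -6*3/5 = -18/5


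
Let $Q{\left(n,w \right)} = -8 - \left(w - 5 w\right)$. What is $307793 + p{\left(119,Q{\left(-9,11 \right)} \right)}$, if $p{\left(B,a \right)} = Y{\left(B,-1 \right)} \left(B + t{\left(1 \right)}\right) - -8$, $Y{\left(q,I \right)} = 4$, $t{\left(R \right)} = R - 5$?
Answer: $308261$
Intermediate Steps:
$t{\left(R \right)} = -5 + R$ ($t{\left(R \right)} = R - 5 = -5 + R$)
$Q{\left(n,w \right)} = -8 + 4 w$ ($Q{\left(n,w \right)} = -8 - - 4 w = -8 + 4 w$)
$p{\left(B,a \right)} = -8 + 4 B$ ($p{\left(B,a \right)} = 4 \left(B + \left(-5 + 1\right)\right) - -8 = 4 \left(B - 4\right) + 8 = 4 \left(-4 + B\right) + 8 = \left(-16 + 4 B\right) + 8 = -8 + 4 B$)
$307793 + p{\left(119,Q{\left(-9,11 \right)} \right)} = 307793 + \left(-8 + 4 \cdot 119\right) = 307793 + \left(-8 + 476\right) = 307793 + 468 = 308261$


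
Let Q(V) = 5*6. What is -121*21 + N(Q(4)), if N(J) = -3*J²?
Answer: -5241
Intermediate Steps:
Q(V) = 30
-121*21 + N(Q(4)) = -121*21 - 3*30² = -2541 - 3*900 = -2541 - 2700 = -5241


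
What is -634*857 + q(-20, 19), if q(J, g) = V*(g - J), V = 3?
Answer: -543221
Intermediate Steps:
q(J, g) = -3*J + 3*g (q(J, g) = 3*(g - J) = -3*J + 3*g)
-634*857 + q(-20, 19) = -634*857 + (-3*(-20) + 3*19) = -543338 + (60 + 57) = -543338 + 117 = -543221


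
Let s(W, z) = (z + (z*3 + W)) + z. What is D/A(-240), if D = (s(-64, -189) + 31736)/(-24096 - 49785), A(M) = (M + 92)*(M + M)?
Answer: -30727/5248506240 ≈ -5.8544e-6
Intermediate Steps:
A(M) = 2*M*(92 + M) (A(M) = (92 + M)*(2*M) = 2*M*(92 + M))
s(W, z) = W + 5*z (s(W, z) = (z + (3*z + W)) + z = (z + (W + 3*z)) + z = (W + 4*z) + z = W + 5*z)
D = -30727/73881 (D = ((-64 + 5*(-189)) + 31736)/(-24096 - 49785) = ((-64 - 945) + 31736)/(-73881) = (-1009 + 31736)*(-1/73881) = 30727*(-1/73881) = -30727/73881 ≈ -0.41590)
D/A(-240) = -30727*(-1/(480*(92 - 240)))/73881 = -30727/(73881*(2*(-240)*(-148))) = -30727/73881/71040 = -30727/73881*1/71040 = -30727/5248506240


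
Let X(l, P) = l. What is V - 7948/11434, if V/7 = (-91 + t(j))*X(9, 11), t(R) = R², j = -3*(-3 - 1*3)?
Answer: 83915869/5717 ≈ 14678.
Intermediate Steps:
j = 18 (j = -3*(-3 - 3) = -3*(-6) = 18)
V = 14679 (V = 7*((-91 + 18²)*9) = 7*((-91 + 324)*9) = 7*(233*9) = 7*2097 = 14679)
V - 7948/11434 = 14679 - 7948/11434 = 14679 - 1*3974/5717 = 14679 - 3974/5717 = 83915869/5717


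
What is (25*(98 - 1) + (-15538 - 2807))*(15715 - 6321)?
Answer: -149552480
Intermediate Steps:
(25*(98 - 1) + (-15538 - 2807))*(15715 - 6321) = (25*97 - 18345)*9394 = (2425 - 18345)*9394 = -15920*9394 = -149552480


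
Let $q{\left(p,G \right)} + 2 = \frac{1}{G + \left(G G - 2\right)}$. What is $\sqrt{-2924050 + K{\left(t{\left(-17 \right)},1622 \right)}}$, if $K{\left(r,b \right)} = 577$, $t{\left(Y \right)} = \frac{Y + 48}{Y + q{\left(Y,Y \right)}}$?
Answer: $i \sqrt{2923473} \approx 1709.8 i$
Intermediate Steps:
$q{\left(p,G \right)} = -2 + \frac{1}{-2 + G + G^{2}}$ ($q{\left(p,G \right)} = -2 + \frac{1}{G + \left(G G - 2\right)} = -2 + \frac{1}{G + \left(G^{2} - 2\right)} = -2 + \frac{1}{G + \left(-2 + G^{2}\right)} = -2 + \frac{1}{-2 + G + G^{2}}$)
$t{\left(Y \right)} = \frac{48 + Y}{Y + \frac{5 - 2 Y - 2 Y^{2}}{-2 + Y + Y^{2}}}$ ($t{\left(Y \right)} = \frac{Y + 48}{Y + \frac{5 - 2 Y - 2 Y^{2}}{-2 + Y + Y^{2}}} = \frac{48 + Y}{Y + \frac{5 - 2 Y - 2 Y^{2}}{-2 + Y + Y^{2}}}$)
$\sqrt{-2924050 + K{\left(t{\left(-17 \right)},1622 \right)}} = \sqrt{-2924050 + 577} = \sqrt{-2923473} = i \sqrt{2923473}$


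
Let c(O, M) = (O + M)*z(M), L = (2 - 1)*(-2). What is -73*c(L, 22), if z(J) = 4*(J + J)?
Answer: -256960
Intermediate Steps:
L = -2 (L = 1*(-2) = -2)
z(J) = 8*J (z(J) = 4*(2*J) = 8*J)
c(O, M) = 8*M*(M + O) (c(O, M) = (O + M)*(8*M) = (M + O)*(8*M) = 8*M*(M + O))
-73*c(L, 22) = -584*22*(22 - 2) = -584*22*20 = -73*3520 = -256960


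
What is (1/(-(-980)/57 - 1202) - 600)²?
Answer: 1641907435488849/4560841156 ≈ 3.6000e+5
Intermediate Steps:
(1/(-(-980)/57 - 1202) - 600)² = (1/(-14*(-70/57) - 1202) - 600)² = (1/(980/57 - 1202) - 600)² = (1/(-67534/57) - 600)² = (-57/67534 - 600)² = (-40520457/67534)² = 1641907435488849/4560841156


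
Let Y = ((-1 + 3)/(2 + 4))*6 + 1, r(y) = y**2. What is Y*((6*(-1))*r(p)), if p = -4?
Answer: -288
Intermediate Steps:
Y = 3 (Y = (2/6)*6 + 1 = (2*(1/6))*6 + 1 = (1/3)*6 + 1 = 2 + 1 = 3)
Y*((6*(-1))*r(p)) = 3*((6*(-1))*(-4)**2) = 3*(-6*16) = 3*(-96) = -288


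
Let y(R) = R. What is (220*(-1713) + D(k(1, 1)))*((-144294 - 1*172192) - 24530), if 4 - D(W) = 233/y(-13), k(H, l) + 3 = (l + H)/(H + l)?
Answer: 128507813640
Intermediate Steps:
k(H, l) = -2 (k(H, l) = -3 + (l + H)/(H + l) = -3 + (H + l)/(H + l) = -3 + 1 = -2)
D(W) = 285/13 (D(W) = 4 - 233/(-13) = 4 - 233*(-1)/13 = 4 - 1*(-233/13) = 4 + 233/13 = 285/13)
(220*(-1713) + D(k(1, 1)))*((-144294 - 1*172192) - 24530) = (220*(-1713) + 285/13)*((-144294 - 1*172192) - 24530) = (-376860 + 285/13)*((-144294 - 172192) - 24530) = -4898895*(-316486 - 24530)/13 = -4898895/13*(-341016) = 128507813640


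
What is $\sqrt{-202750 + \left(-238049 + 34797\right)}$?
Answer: $i \sqrt{406002} \approx 637.18 i$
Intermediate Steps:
$\sqrt{-202750 + \left(-238049 + 34797\right)} = \sqrt{-202750 - 203252} = \sqrt{-406002} = i \sqrt{406002}$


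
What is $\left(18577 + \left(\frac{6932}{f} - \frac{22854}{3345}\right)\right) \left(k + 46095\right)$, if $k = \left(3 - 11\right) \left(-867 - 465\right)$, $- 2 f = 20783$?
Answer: $\frac{24420629144972961}{23173045} \approx 1.0538 \cdot 10^{9}$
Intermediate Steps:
$f = - \frac{20783}{2}$ ($f = \left(- \frac{1}{2}\right) 20783 = - \frac{20783}{2} \approx -10392.0$)
$k = 10656$ ($k = \left(3 - 11\right) \left(-867 - 465\right) = \left(-8\right) \left(-1332\right) = 10656$)
$\left(18577 + \left(\frac{6932}{f} - \frac{22854}{3345}\right)\right) \left(k + 46095\right) = \left(18577 + \left(\frac{6932}{- \frac{20783}{2}} - \frac{22854}{3345}\right)\right) \left(10656 + 46095\right) = \left(18577 + \left(6932 \left(- \frac{2}{20783}\right) - \frac{7618}{1115}\right)\right) 56751 = \left(18577 - \frac{173783254}{23173045}\right) 56751 = \frac{430311873711}{23173045} \cdot 56751 = \frac{24420629144972961}{23173045}$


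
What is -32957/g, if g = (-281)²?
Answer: -32957/78961 ≈ -0.41738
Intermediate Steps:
g = 78961
-32957/g = -32957/78961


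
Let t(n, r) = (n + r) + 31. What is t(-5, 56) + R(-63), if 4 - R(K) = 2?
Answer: 84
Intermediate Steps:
R(K) = 2 (R(K) = 4 - 1*2 = 4 - 2 = 2)
t(n, r) = 31 + n + r
t(-5, 56) + R(-63) = (31 - 5 + 56) + 2 = 82 + 2 = 84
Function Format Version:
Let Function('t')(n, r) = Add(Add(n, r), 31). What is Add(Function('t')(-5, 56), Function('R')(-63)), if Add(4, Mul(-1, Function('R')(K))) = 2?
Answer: 84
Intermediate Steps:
Function('R')(K) = 2 (Function('R')(K) = Add(4, Mul(-1, 2)) = Add(4, -2) = 2)
Function('t')(n, r) = Add(31, n, r)
Add(Function('t')(-5, 56), Function('R')(-63)) = Add(Add(31, -5, 56), 2) = Add(82, 2) = 84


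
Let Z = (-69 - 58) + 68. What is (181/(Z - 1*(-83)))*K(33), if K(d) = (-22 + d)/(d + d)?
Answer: 181/144 ≈ 1.2569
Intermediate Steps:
K(d) = (-22 + d)/(2*d) (K(d) = (-22 + d)/((2*d)) = (-22 + d)*(1/(2*d)) = (-22 + d)/(2*d))
Z = -59 (Z = -127 + 68 = -59)
(181/(Z - 1*(-83)))*K(33) = (181/(-59 - 1*(-83)))*((1/2)*(-22 + 33)/33) = (181/(-59 + 83))*((1/2)*(1/33)*11) = (181/24)*(1/6) = 181/144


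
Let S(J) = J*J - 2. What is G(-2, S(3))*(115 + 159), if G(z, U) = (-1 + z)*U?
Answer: -5754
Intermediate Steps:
S(J) = -2 + J² (S(J) = J² - 2 = -2 + J²)
G(z, U) = U*(-1 + z)
G(-2, S(3))*(115 + 159) = ((-2 + 3²)*(-1 - 2))*(115 + 159) = ((-2 + 9)*(-3))*274 = (7*(-3))*274 = -21*274 = -5754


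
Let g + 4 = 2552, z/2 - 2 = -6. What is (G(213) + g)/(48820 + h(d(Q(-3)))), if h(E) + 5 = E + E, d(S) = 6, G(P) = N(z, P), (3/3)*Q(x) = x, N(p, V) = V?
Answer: 2761/48827 ≈ 0.056547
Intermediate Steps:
z = -8 (z = 4 + 2*(-6) = 4 - 12 = -8)
Q(x) = x
G(P) = P
h(E) = -5 + 2*E (h(E) = -5 + (E + E) = -5 + 2*E)
g = 2548 (g = -4 + 2552 = 2548)
(G(213) + g)/(48820 + h(d(Q(-3)))) = (213 + 2548)/(48820 + (-5 + 2*6)) = 2761/(48820 + (-5 + 12)) = 2761/(48820 + 7) = 2761/48827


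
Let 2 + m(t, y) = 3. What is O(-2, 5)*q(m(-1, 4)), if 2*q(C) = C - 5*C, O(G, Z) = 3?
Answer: -6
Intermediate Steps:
m(t, y) = 1 (m(t, y) = -2 + 3 = 1)
q(C) = -2*C (q(C) = (C - 5*C)/2 = (-4*C)/2 = -2*C)
O(-2, 5)*q(m(-1, 4)) = 3*(-2*1) = 3*(-2) = -6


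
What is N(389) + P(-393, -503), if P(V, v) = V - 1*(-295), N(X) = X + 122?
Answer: 413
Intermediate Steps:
N(X) = 122 + X
P(V, v) = 295 + V (P(V, v) = V + 295 = 295 + V)
N(389) + P(-393, -503) = (122 + 389) + (295 - 393) = 511 - 98 = 413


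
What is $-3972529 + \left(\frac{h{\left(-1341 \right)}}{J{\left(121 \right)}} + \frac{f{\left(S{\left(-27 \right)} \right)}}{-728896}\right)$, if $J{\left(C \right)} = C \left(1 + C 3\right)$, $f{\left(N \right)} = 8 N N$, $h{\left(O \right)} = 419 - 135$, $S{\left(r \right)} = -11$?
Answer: $- \frac{81334226026043}{20474168} \approx -3.9725 \cdot 10^{6}$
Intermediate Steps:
$h{\left(O \right)} = 284$
$f{\left(N \right)} = 8 N^{2}$
$J{\left(C \right)} = C \left(1 + 3 C\right)$
$-3972529 + \left(\frac{h{\left(-1341 \right)}}{J{\left(121 \right)}} + \frac{f{\left(S{\left(-27 \right)} \right)}}{-728896}\right) = -3972529 + \left(\frac{284}{121 \left(1 + 3 \cdot 121\right)} + \frac{8 \left(-11\right)^{2}}{-728896}\right) = -3972529 + \left(\frac{284}{121 \left(1 + 363\right)} + 8 \cdot 121 \left(- \frac{1}{728896}\right)\right) = -3972529 + \left(\frac{284}{121 \cdot 364} + 968 \left(- \frac{1}{728896}\right)\right) = -3972529 - \left(\frac{121}{91112} - \frac{284}{44044}\right) = -3972529 + \left(284 \cdot \frac{1}{44044} - \frac{121}{91112}\right) = -3972529 + \left(\frac{71}{11011} - \frac{121}{91112}\right) = -3972529 + \frac{104829}{20474168} = - \frac{81334226026043}{20474168}$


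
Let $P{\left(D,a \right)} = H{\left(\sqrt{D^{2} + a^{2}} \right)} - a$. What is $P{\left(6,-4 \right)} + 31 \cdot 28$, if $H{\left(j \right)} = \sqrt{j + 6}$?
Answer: $872 + \sqrt{6 + 2 \sqrt{13}} \approx 875.63$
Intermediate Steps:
$H{\left(j \right)} = \sqrt{6 + j}$
$P{\left(D,a \right)} = \sqrt{6 + \sqrt{D^{2} + a^{2}}} - a$
$P{\left(6,-4 \right)} + 31 \cdot 28 = \left(\sqrt{6 + \sqrt{6^{2} + \left(-4\right)^{2}}} - -4\right) + 31 \cdot 28 = \left(\sqrt{6 + \sqrt{36 + 16}} + 4\right) + 868 = \left(\sqrt{6 + \sqrt{52}} + 4\right) + 868 = \left(\sqrt{6 + 2 \sqrt{13}} + 4\right) + 868 = \left(4 + \sqrt{6 + 2 \sqrt{13}}\right) + 868 = 872 + \sqrt{6 + 2 \sqrt{13}}$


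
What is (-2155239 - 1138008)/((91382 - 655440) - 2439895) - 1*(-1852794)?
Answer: 5565709387929/3003953 ≈ 1.8528e+6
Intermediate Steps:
(-2155239 - 1138008)/((91382 - 655440) - 2439895) - 1*(-1852794) = -3293247/(-564058 - 2439895) + 1852794 = -3293247/(-3003953) + 1852794 = -3293247*(-1/3003953) + 1852794 = 3293247/3003953 + 1852794 = 5565709387929/3003953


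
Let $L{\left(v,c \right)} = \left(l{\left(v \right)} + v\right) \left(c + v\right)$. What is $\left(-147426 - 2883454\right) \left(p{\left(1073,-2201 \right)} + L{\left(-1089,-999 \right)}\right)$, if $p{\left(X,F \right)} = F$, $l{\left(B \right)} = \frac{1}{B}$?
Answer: $- \frac{833090659963040}{121} \approx -6.8851 \cdot 10^{12}$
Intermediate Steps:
$L{\left(v,c \right)} = \left(c + v\right) \left(v + \frac{1}{v}\right)$ ($L{\left(v,c \right)} = \left(\frac{1}{v} + v\right) \left(c + v\right) = \left(v + \frac{1}{v}\right) \left(c + v\right) = \left(c + v\right) \left(v + \frac{1}{v}\right)$)
$\left(-147426 - 2883454\right) \left(p{\left(1073,-2201 \right)} + L{\left(-1089,-999 \right)}\right) = \left(-147426 - 2883454\right) \left(-2201 + \left(1 + \left(-1089\right)^{2} - -1087911 - \frac{999}{-1089}\right)\right) = - 3030880 \left(-2201 + \left(1 + 1185921 + 1087911 - - \frac{111}{121}\right)\right) = - 3030880 \left(-2201 + \left(1 + 1185921 + 1087911 + \frac{111}{121}\right)\right) = - 3030880 \left(-2201 + \frac{275133904}{121}\right) = \left(-3030880\right) \frac{274867583}{121} = - \frac{833090659963040}{121}$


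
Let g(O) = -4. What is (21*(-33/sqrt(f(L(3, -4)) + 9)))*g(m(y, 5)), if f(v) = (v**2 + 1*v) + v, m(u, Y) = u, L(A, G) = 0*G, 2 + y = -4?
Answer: 924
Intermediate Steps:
y = -6 (y = -2 - 4 = -6)
L(A, G) = 0
f(v) = v**2 + 2*v (f(v) = (v**2 + v) + v = (v + v**2) + v = v**2 + 2*v)
(21*(-33/sqrt(f(L(3, -4)) + 9)))*g(m(y, 5)) = (21*(-33/sqrt(0*(2 + 0) + 9)))*(-4) = (21*(-33/sqrt(0*2 + 9)))*(-4) = (21*(-33/sqrt(0 + 9)))*(-4) = (21*(-33/(sqrt(9))))*(-4) = (21*(-33/3))*(-4) = (21*(-33*1/3))*(-4) = (21*(-11))*(-4) = -231*(-4) = 924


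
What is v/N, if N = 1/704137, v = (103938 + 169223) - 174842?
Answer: 69230045703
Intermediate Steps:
v = 98319 (v = 273161 - 174842 = 98319)
N = 1/704137 ≈ 1.4202e-6
v/N = 98319/(1/704137) = 98319*704137 = 69230045703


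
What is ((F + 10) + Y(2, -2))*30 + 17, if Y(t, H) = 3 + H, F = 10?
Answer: 647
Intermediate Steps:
((F + 10) + Y(2, -2))*30 + 17 = ((10 + 10) + (3 - 2))*30 + 17 = (20 + 1)*30 + 17 = 21*30 + 17 = 630 + 17 = 647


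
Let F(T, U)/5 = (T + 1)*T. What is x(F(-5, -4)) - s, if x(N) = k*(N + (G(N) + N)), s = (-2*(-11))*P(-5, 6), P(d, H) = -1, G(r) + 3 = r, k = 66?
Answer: 19624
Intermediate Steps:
G(r) = -3 + r
F(T, U) = 5*T*(1 + T) (F(T, U) = 5*((T + 1)*T) = 5*((1 + T)*T) = 5*(T*(1 + T)) = 5*T*(1 + T))
s = -22 (s = -2*(-11)*(-1) = 22*(-1) = -22)
x(N) = -198 + 198*N (x(N) = 66*(N + ((-3 + N) + N)) = 66*(N + (-3 + 2*N)) = 66*(-3 + 3*N) = -198 + 198*N)
x(F(-5, -4)) - s = (-198 + 198*(5*(-5)*(1 - 5))) - 1*(-22) = (-198 + 198*(5*(-5)*(-4))) + 22 = (-198 + 198*100) + 22 = (-198 + 19800) + 22 = 19602 + 22 = 19624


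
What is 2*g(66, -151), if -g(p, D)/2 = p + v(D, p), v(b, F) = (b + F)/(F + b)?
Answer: -268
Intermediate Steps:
v(b, F) = 1 (v(b, F) = (F + b)/(F + b) = 1)
g(p, D) = -2 - 2*p (g(p, D) = -2*(p + 1) = -2*(1 + p) = -2 - 2*p)
2*g(66, -151) = 2*(-2 - 2*66) = 2*(-2 - 132) = 2*(-134) = -268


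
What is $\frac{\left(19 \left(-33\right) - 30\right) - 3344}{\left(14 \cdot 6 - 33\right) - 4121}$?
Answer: $\frac{4001}{4070} \approx 0.98305$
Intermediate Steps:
$\frac{\left(19 \left(-33\right) - 30\right) - 3344}{\left(14 \cdot 6 - 33\right) - 4121} = \frac{\left(-627 - 30\right) - 3344}{\left(84 - 33\right) - 4121} = \frac{-657 - 3344}{51 - 4121} = - \frac{4001}{-4070} = \left(-4001\right) \left(- \frac{1}{4070}\right) = \frac{4001}{4070}$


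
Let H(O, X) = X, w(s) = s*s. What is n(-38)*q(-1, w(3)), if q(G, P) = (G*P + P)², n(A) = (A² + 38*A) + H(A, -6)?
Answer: 0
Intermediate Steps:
w(s) = s²
n(A) = -6 + A² + 38*A (n(A) = (A² + 38*A) - 6 = -6 + A² + 38*A)
q(G, P) = (P + G*P)²
n(-38)*q(-1, w(3)) = (-6 + (-38)² + 38*(-38))*((3²)²*(1 - 1)²) = (-6 + 1444 - 1444)*(9²*0²) = -486*0 = -6*0 = 0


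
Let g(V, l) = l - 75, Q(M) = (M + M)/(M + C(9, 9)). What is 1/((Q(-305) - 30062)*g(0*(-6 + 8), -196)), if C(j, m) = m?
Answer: 148/1205644041 ≈ 1.2276e-7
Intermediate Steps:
Q(M) = 2*M/(9 + M) (Q(M) = (M + M)/(M + 9) = (2*M)/(9 + M) = 2*M/(9 + M))
g(V, l) = -75 + l
1/((Q(-305) - 30062)*g(0*(-6 + 8), -196)) = 1/((2*(-305)/(9 - 305) - 30062)*(-75 - 196)) = 1/(2*(-305)/(-296) - 30062*(-271)) = -1/271/(2*(-305)*(-1/296) - 30062) = -1/271/(305/148 - 30062) = -1/271/(-4448871/148) = -148/4448871*(-1/271) = 148/1205644041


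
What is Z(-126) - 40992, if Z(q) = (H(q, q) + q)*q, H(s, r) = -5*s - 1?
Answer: -104370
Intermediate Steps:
H(s, r) = -1 - 5*s
Z(q) = q*(-1 - 4*q) (Z(q) = ((-1 - 5*q) + q)*q = (-1 - 4*q)*q = q*(-1 - 4*q))
Z(-126) - 40992 = -1*(-126)*(1 + 4*(-126)) - 40992 = -1*(-126)*(1 - 504) - 40992 = -1*(-126)*(-503) - 40992 = -63378 - 40992 = -104370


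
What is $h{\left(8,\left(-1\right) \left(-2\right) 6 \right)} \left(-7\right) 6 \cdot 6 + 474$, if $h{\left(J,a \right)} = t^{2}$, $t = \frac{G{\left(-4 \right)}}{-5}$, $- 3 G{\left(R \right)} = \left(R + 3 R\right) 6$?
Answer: $- \frac{246198}{25} \approx -9847.9$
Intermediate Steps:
$G{\left(R \right)} = - 8 R$ ($G{\left(R \right)} = - \frac{\left(R + 3 R\right) 6}{3} = - \frac{4 R 6}{3} = - \frac{24 R}{3} = - 8 R$)
$t = - \frac{32}{5}$ ($t = \frac{\left(-8\right) \left(-4\right)}{-5} = 32 \left(- \frac{1}{5}\right) = - \frac{32}{5} \approx -6.4$)
$h{\left(J,a \right)} = \frac{1024}{25}$ ($h{\left(J,a \right)} = \left(- \frac{32}{5}\right)^{2} = \frac{1024}{25}$)
$h{\left(8,\left(-1\right) \left(-2\right) 6 \right)} \left(-7\right) 6 \cdot 6 + 474 = \frac{1024 \left(-7\right) 6 \cdot 6}{25} + 474 = \frac{1024 \left(\left(-42\right) 6\right)}{25} + 474 = \frac{1024}{25} \left(-252\right) + 474 = - \frac{258048}{25} + 474 = - \frac{246198}{25}$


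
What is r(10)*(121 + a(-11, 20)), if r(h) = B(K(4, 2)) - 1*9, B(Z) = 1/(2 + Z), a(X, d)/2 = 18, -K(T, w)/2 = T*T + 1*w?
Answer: -48199/34 ≈ -1417.6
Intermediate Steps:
K(T, w) = -2*w - 2*T² (K(T, w) = -2*(T*T + 1*w) = -2*(T² + w) = -2*(w + T²) = -2*w - 2*T²)
a(X, d) = 36 (a(X, d) = 2*18 = 36)
r(h) = -307/34 (r(h) = 1/(2 + (-2*2 - 2*4²)) - 1*9 = 1/(2 + (-4 - 2*16)) - 9 = 1/(2 + (-4 - 32)) - 9 = 1/(2 - 36) - 9 = 1/(-34) - 9 = -1/34 - 9 = -307/34)
r(10)*(121 + a(-11, 20)) = -307*(121 + 36)/34 = -307/34*157 = -48199/34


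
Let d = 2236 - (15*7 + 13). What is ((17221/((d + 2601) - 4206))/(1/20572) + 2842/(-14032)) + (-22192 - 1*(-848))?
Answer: 2408738986067/3599208 ≈ 6.6924e+5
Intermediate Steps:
d = 2118 (d = 2236 - (105 + 13) = 2236 - 1*118 = 2236 - 118 = 2118)
((17221/((d + 2601) - 4206))/(1/20572) + 2842/(-14032)) + (-22192 - 1*(-848)) = ((17221/((2118 + 2601) - 4206))/(1/20572) + 2842/(-14032)) + (-22192 - 1*(-848)) = ((17221/(4719 - 4206))/(1/20572) + 2842*(-1/14032)) + (-22192 + 848) = ((17221/513)*20572 - 1421/7016) - 21344 = (354270412/513 - 1421/7016) - 21344 = 2485560481619/3599208 - 21344 = 2408738986067/3599208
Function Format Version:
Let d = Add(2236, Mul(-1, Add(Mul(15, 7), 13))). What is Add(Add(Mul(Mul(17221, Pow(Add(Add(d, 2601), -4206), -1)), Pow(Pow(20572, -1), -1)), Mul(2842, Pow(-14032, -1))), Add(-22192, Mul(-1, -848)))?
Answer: Rational(2408738986067, 3599208) ≈ 6.6924e+5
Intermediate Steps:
d = 2118 (d = Add(2236, Mul(-1, Add(105, 13))) = Add(2236, Mul(-1, 118)) = Add(2236, -118) = 2118)
Add(Add(Mul(Mul(17221, Pow(Add(Add(d, 2601), -4206), -1)), Pow(Pow(20572, -1), -1)), Mul(2842, Pow(-14032, -1))), Add(-22192, Mul(-1, -848))) = Add(Add(Mul(Mul(17221, Pow(Add(Add(2118, 2601), -4206), -1)), Pow(Pow(20572, -1), -1)), Mul(2842, Pow(-14032, -1))), Add(-22192, Mul(-1, -848))) = Add(Add(Mul(Mul(17221, Pow(Add(4719, -4206), -1)), Pow(Rational(1, 20572), -1)), Mul(2842, Rational(-1, 14032))), Add(-22192, 848)) = Add(Add(Mul(Mul(17221, Pow(513, -1)), 20572), Rational(-1421, 7016)), -21344) = Add(Add(Mul(Mul(17221, Rational(1, 513)), 20572), Rational(-1421, 7016)), -21344) = Add(Add(Mul(Rational(17221, 513), 20572), Rational(-1421, 7016)), -21344) = Add(Add(Rational(354270412, 513), Rational(-1421, 7016)), -21344) = Add(Rational(2485560481619, 3599208), -21344) = Rational(2408738986067, 3599208)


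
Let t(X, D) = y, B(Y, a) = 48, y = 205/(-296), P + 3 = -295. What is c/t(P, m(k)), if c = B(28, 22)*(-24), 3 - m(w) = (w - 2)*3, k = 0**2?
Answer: 340992/205 ≈ 1663.4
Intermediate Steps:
P = -298 (P = -3 - 295 = -298)
k = 0
y = -205/296 (y = 205*(-1/296) = -205/296 ≈ -0.69257)
m(w) = 9 - 3*w (m(w) = 3 - (w - 2)*3 = 3 - (-2 + w)*3 = 3 - (-6 + 3*w) = 3 + (6 - 3*w) = 9 - 3*w)
t(X, D) = -205/296
c = -1152 (c = 48*(-24) = -1152)
c/t(P, m(k)) = -1152/(-205/296) = -1152*(-296/205) = 340992/205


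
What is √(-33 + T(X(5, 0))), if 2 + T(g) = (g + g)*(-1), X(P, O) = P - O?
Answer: 3*I*√5 ≈ 6.7082*I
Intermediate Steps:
T(g) = -2 - 2*g (T(g) = -2 + (g + g)*(-1) = -2 + (2*g)*(-1) = -2 - 2*g)
√(-33 + T(X(5, 0))) = √(-33 + (-2 - 2*(5 - 1*0))) = √(-33 + (-2 - 2*(5 + 0))) = √(-33 + (-2 - 2*5)) = √(-33 + (-2 - 10)) = √(-33 - 12) = √(-45) = 3*I*√5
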